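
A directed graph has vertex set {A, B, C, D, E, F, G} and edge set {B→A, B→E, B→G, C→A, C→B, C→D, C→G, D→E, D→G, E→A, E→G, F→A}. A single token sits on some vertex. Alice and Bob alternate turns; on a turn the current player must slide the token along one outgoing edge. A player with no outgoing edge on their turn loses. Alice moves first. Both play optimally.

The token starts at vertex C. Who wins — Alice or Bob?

Alice wins.

Build the W/L table. Terminal = L. A non-terminal position is W if it has a move to some L; otherwise it is L.
Every edge goes from a vertex to one that appears earlier in the order A, G, E, B, F, D, C, so processing vertices in that order labels each vertex after all of its successors.
A: no outgoing edge → L
G: no outgoing edge → L
E: can move to G, which is L ⇒ W
B: can move to G, which is L ⇒ W
F: can move to A, which is L ⇒ W
D: can move to G, which is L ⇒ W
C: can move to G, which is L ⇒ W
The starting position C is W: Alice should move to G, handing over an L position.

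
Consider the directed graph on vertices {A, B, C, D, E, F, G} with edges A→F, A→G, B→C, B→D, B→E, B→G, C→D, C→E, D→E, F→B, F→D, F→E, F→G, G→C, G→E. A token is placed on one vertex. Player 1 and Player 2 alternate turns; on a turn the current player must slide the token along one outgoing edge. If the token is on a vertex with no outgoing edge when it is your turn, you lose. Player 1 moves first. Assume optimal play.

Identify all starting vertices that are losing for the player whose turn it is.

Work bottom-up. With no move the player to move loses. Otherwise the position is W if at least one move leads to an L position for the opponent, and L if every move leads to a W.
Every edge goes from a vertex to one that appears earlier in the order E, D, C, G, B, F, A, so processing vertices in that order labels each vertex after all of its successors.
E: no outgoing edge → L
D: W (go to E, an L position)
C: W (go to E, an L position)
G: W (go to E, an L position)
B: W (go to E, an L position)
F: W (go to E, an L position)
A: L (options F(W), G(W) are all W)
The losing starting vertices are exactly the entries labelled L in this table (2 of them).

A, E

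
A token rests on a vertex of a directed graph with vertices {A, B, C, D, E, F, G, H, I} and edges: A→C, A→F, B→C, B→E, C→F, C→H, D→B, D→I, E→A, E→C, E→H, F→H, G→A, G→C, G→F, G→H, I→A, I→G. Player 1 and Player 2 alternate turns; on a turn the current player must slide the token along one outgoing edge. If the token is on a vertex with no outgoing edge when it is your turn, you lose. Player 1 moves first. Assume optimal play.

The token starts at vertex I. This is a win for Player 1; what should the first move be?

Compute win/loss labels from the base case upward. A position with no move is L. Any other position is W if it can reach an L in one move, else L.
Every edge goes from a vertex to one that appears earlier in the order H, F, C, A, E, G, I, B, D, so processing vertices in that order labels each vertex after all of its successors.
H: no outgoing edge → L
F: W (go to H, an L position)
C: W (go to H, an L position)
A: L (options C(W), F(W) are all W)
E: W (go to A, an L position)
G: W (go to A, an L position)
I: W (go to A, an L position)
B: L (options E(W), C(W) are all W)
D: W (go to B, an L position)
From I, the L positions reachable in one move are: A.

Move to A.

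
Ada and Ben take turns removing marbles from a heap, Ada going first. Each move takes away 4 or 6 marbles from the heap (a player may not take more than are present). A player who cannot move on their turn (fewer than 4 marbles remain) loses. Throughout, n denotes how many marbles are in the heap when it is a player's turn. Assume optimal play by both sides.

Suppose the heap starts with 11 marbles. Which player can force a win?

Ben wins.

Use the standard recursion: the mover loses at a terminal position; elsewhere, the mover wins exactly when some move hands the opponent an L position.
n=0: no move → L
n=1: no move → L
n=2: no move → L
n=3: no move → L
n=4: W (go to 0, an L position)
n=5: W (go to 1, an L position)
n=6: W (go to 2, an L position)
n=7: W (go to 3, an L position)
n=8: W (go to 2, an L position)
n=9: W (go to 3, an L position)
n=10: L (options 6(W), 4(W) are all W)
n=11: L (options 7(W), 5(W) are all W)
The starting position 11 is L: whatever Ada does, the opponent receives a W position.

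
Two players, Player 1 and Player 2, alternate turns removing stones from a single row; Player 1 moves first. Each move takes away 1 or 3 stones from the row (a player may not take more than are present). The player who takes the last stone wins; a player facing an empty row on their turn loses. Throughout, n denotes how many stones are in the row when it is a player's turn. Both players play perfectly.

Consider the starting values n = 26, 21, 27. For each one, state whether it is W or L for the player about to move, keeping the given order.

Positions with no move are L. A position that does have a move is losing for the player to move precisely when every available move leads to a winning position for the opponent. Fill in the labels:
n=0: no move → L
n=1: can move to 0, which is L ⇒ W
n=2: the only move is to 1(W), a W ⇒ L
n=3: can move to 2, which is L ⇒ W
n=4: moves to 3(W), 1(W); every one is W ⇒ L
n=5: can move to 4, which is L ⇒ W
n=6: moves to 5(W), 3(W); every one is W ⇒ L
n=7: can move to 6, which is L ⇒ W
n=8: moves to 7(W), 5(W); every one is W ⇒ L
n=9: can move to 8, which is L ⇒ W
n=10: moves to 9(W), 7(W); every one is W ⇒ L
n=11: can move to 10, which is L ⇒ W
n=12: moves to 11(W), 9(W); every one is W ⇒ L
n=13: can move to 12, which is L ⇒ W
n=14: moves to 13(W), 11(W); every one is W ⇒ L
n=15: can move to 14, which is L ⇒ W
n=16: moves to 15(W), 13(W); every one is W ⇒ L
n=17: can move to 16, which is L ⇒ W
n=18: moves to 17(W), 15(W); every one is W ⇒ L
n=19: can move to 18, which is L ⇒ W
n=20: moves to 19(W), 17(W); every one is W ⇒ L
n=21: can move to 20, which is L ⇒ W
n=22: moves to 21(W), 19(W); every one is W ⇒ L
n=23: can move to 22, which is L ⇒ W
n=24: moves to 23(W), 21(W); every one is W ⇒ L
n=25: can move to 24, which is L ⇒ W
n=26: moves to 25(W), 23(W); every one is W ⇒ L
n=27: can move to 26, which is L ⇒ W

26: L, 21: W, 27: W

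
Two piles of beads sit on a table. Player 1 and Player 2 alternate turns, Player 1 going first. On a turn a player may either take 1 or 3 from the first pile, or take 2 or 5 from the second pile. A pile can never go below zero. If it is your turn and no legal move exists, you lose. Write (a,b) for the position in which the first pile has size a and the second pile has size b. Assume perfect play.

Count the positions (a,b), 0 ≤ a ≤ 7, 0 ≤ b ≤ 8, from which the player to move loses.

Compute win/loss labels from the base case upward. A position with no move is L. Any other position is W if it can reach an L in one move, else L.
Every move lowers a or b (never raises either), so fill the grid row by row in increasing a, and left to right within a row: each cell's successors are then already labelled.
      b=0  b=1  b=2  b=3  b=4  b=5  b=6  b=7  b=8
a=0:    L    L    W    W    L    W    W    L    L
a=1:    W    W    L    L    W    W    L    W    W
a=2:    L    L    W    W    L    W    W    L    L
a=3:    W    W    L    L    W    W    L    W    W
a=4:    L    L    W    W    L    W    W    L    L
a=5:    W    W    L    L    W    W    L    W    W
a=6:    L    L    W    W    L    W    W    L    L
a=7:    W    W    L    L    W    W    L    W    W
Cells with no legal move (terminal, hence L): (0,0), (0,1).
The remaining L cells, each justified by listing all of its moves:
(0,4): the only move is to (0,2)(W), a W ⇒ L
(0,7): moves to (0,5)(W), (0,2)(W); every one is W ⇒ L
(0,8): moves to (0,6)(W), (0,3)(W); every one is W ⇒ L
(1,2): moves to (0,2)(W), (1,0)(W); every one is W ⇒ L
(1,3): moves to (0,3)(W), (1,1)(W); every one is W ⇒ L
(1,6): moves to (0,6)(W), (1,4)(W), (1,1)(W); every one is W ⇒ L
(2,0): the only move is to (1,0)(W), a W ⇒ L
(2,1): the only move is to (1,1)(W), a W ⇒ L
(2,4): moves to (1,4)(W), (2,2)(W); every one is W ⇒ L
(2,7): moves to (1,7)(W), (2,5)(W), (2,2)(W); every one is W ⇒ L
(2,8): moves to (1,8)(W), (2,6)(W), (2,3)(W); every one is W ⇒ L
(3,2): moves to (2,2)(W), (0,2)(W), (3,0)(W); every one is W ⇒ L
(3,3): moves to (2,3)(W), (0,3)(W), (3,1)(W); every one is W ⇒ L
(3,6): moves to (2,6)(W), (0,6)(W), (3,4)(W), (3,1)(W); every one is W ⇒ L
(4,0): moves to (3,0)(W), (1,0)(W); every one is W ⇒ L
(4,1): moves to (3,1)(W), (1,1)(W); every one is W ⇒ L
(4,4): moves to (3,4)(W), (1,4)(W), (4,2)(W); every one is W ⇒ L
(4,7): moves to (3,7)(W), (1,7)(W), (4,5)(W), (4,2)(W); every one is W ⇒ L
(4,8): moves to (3,8)(W), (1,8)(W), (4,6)(W), (4,3)(W); every one is W ⇒ L
(5,2): moves to (4,2)(W), (2,2)(W), (5,0)(W); every one is W ⇒ L
(5,3): moves to (4,3)(W), (2,3)(W), (5,1)(W); every one is W ⇒ L
(5,6): moves to (4,6)(W), (2,6)(W), (5,4)(W), (5,1)(W); every one is W ⇒ L
(6,0): moves to (5,0)(W), (3,0)(W); every one is W ⇒ L
(6,1): moves to (5,1)(W), (3,1)(W); every one is W ⇒ L
(6,4): moves to (5,4)(W), (3,4)(W), (6,2)(W); every one is W ⇒ L
(6,7): moves to (5,7)(W), (3,7)(W), (6,5)(W), (6,2)(W); every one is W ⇒ L
(6,8): moves to (5,8)(W), (3,8)(W), (6,6)(W), (6,3)(W); every one is W ⇒ L
(7,2): moves to (6,2)(W), (4,2)(W), (7,0)(W); every one is W ⇒ L
(7,3): moves to (6,3)(W), (4,3)(W), (7,1)(W); every one is W ⇒ L
(7,6): moves to (6,6)(W), (4,6)(W), (7,4)(W), (7,1)(W); every one is W ⇒ L
Every other cell has at least one move into one of the L cells above, so it is W.
L cells per row: a=0: 5, a=1: 3, a=2: 5, a=3: 3, a=4: 5, a=5: 3, a=6: 5, a=7: 3; total 32.

32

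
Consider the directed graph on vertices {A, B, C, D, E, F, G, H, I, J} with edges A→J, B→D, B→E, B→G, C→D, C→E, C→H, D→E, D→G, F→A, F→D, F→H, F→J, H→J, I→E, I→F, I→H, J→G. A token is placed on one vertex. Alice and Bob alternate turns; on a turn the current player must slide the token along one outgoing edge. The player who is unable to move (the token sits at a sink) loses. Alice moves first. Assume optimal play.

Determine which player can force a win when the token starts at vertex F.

Positions with no move are L. A position that does have a move is losing for the player to move precisely when every available move leads to a winning position for the opponent. Fill in the labels:
Every edge goes from a vertex to one that appears earlier in the order E, G, J, D, H, A, F, C, I, B, so processing vertices in that order labels each vertex after all of its successors.
E: no outgoing edge → L
G: no outgoing edge → L
J: can move to G, which is L ⇒ W
D: can move to G, which is L ⇒ W
H: the only move is to J(W), a W ⇒ L
A: the only move is to J(W), a W ⇒ L
F: can move to A, which is L ⇒ W
C: can move to H, which is L ⇒ W
I: can move to H, which is L ⇒ W
B: can move to G, which is L ⇒ W
From F Alice can move to A, reaching an L position.

Alice wins.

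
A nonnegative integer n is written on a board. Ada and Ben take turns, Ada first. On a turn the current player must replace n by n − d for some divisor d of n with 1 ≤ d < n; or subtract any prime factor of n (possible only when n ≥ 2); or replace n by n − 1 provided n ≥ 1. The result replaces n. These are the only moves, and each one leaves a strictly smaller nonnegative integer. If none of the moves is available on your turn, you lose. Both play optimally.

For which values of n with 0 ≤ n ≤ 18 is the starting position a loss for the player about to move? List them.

0, 4, 9, 14

Label each position W (a win for the player to move) or L (a loss). A position with no legal move is L; any other position is W exactly when some move reaches an L, and L when every move reaches a W.
n=0: no move → L
n=1: →0(L), so W
n=2: →0(L), so W
n=3: →0(L), so W
n=4: →2(W), 3(W) — all W, so L
n=5: →0(L), so W
n=6: →4(L), so W
n=7: →0(L), so W
n=8: →4(L), so W
n=9: →6(W), 8(W) — all W, so L
n=10: →9(L), so W
n=11: →0(L), so W
n=12: →9(L), so W
n=13: →0(L), so W
n=14: →7(W), 12(W), 13(W) — all W, so L
n=15: →14(L), so W
n=16: →14(L), so W
n=17: →0(L), so W
n=18: →9(L), so W
Reading off the rows marked L gives the requested list; there are 4 such values of n.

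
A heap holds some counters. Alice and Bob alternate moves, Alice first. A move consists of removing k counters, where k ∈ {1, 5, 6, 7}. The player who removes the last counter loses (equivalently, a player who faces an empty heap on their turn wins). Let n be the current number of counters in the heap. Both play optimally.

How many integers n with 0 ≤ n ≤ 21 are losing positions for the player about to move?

6

Classify positions by backward induction: terminal positions (no move available) are W. From any other position, the mover wins iff some move reaches an L.
n=0: no move; the opponent has just taken the last counter and therefore loses → W
n=1: L (sole option 0(W) is W)
n=2: W (go to 1, an L position)
n=3: L (sole option 2(W) is W)
n=4: W (go to 3, an L position)
n=5: L (options 4(W), 0(W) are all W)
n=6: W (go to 5, an L position)
n=7: W (go to 1, an L position)
n=8: W (go to 3, an L position)
n=9: W (go to 3, an L position)
n=10: W (go to 5, an L position)
n=11: W (go to 5, an L position)
n=12: W (go to 5, an L position)
n=13: L (options 12(W), 8(W), 7(W), 6(W) are all W)
n=14: W (go to 13, an L position)
n=15: L (options 14(W), 10(W), 9(W), 8(W) are all W)
n=16: W (go to 15, an L position)
n=17: L (options 16(W), 12(W), 11(W), 10(W) are all W)
n=18: W (go to 17, an L position)
n=19: W (go to 13, an L position)
n=20: W (go to 15, an L position)
n=21: W (go to 15, an L position)
L entries with 0 ≤ n ≤ 21: n = 1, 3, 5, 13, 15, 17; that makes 6.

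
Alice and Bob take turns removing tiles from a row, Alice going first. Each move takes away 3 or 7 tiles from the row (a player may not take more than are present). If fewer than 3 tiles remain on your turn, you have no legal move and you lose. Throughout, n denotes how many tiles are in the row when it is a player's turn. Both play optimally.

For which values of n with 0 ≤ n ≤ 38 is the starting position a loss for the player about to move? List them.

0, 1, 2, 6, 10, 11, 12, 16, 20, 21, 22, 26, 30, 31, 32, 36

Build the W/L table. Terminal = L. A non-terminal position is W if it has a move to some L; otherwise it is L.
n=0: no move → L
n=1: no move → L
n=2: no move → L
n=3: W (go to 0, an L position)
n=4: W (go to 1, an L position)
n=5: W (go to 2, an L position)
n=6: L (sole option 3(W) is W)
n=7: W (go to 0, an L position)
n=8: W (go to 1, an L position)
n=9: W (go to 6, an L position)
n=10: L (options 7(W), 3(W) are all W)
n=11: L (options 8(W), 4(W) are all W)
n=12: L (options 9(W), 5(W) are all W)
n=13: W (go to 10, an L position)
n=14: W (go to 11, an L position)
n=15: W (go to 12, an L position)
n=16: L (options 13(W), 9(W) are all W)
n=17: W (go to 10, an L position)
n=18: W (go to 11, an L position)
n=19: W (go to 16, an L position)
n=20: L (options 17(W), 13(W) are all W)
n=21: L (options 18(W), 14(W) are all W)
n=22: L (options 19(W), 15(W) are all W)
n=23: W (go to 20, an L position)
n=24: W (go to 21, an L position)
n=25: W (go to 22, an L position)
n=26: L (options 23(W), 19(W) are all W)
n=27: W (go to 20, an L position)
n=28: W (go to 21, an L position)
n=29: W (go to 26, an L position)
n=30: L (options 27(W), 23(W) are all W)
n=31: L (options 28(W), 24(W) are all W)
n=32: L (options 29(W), 25(W) are all W)
n=33: W (go to 30, an L position)
n=34: W (go to 31, an L position)
n=35: W (go to 32, an L position)
n=36: L (options 33(W), 29(W) are all W)
n=37: W (go to 30, an L position)
n=38: W (go to 31, an L position)
Reading off the rows marked L gives the requested list; there are 16 such values of n.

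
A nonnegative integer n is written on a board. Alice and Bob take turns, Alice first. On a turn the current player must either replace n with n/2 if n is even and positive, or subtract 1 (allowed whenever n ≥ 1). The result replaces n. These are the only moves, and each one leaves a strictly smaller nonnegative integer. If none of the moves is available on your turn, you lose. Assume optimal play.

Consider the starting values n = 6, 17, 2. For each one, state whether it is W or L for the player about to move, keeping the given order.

6: W, 17: L, 2: L

Classify positions by backward induction: terminal positions (no move available) are L. From any other position, the mover wins iff some move reaches an L.
n=0: no move → L
n=1: can move to 0, which is L ⇒ W
n=2: the only move is to 1(W), a W ⇒ L
n=3: can move to 2, which is L ⇒ W
n=4: can move to 2, which is L ⇒ W
n=5: the only move is to 4(W), a W ⇒ L
n=6: can move to 5, which is L ⇒ W
n=7: the only move is to 6(W), a W ⇒ L
n=8: can move to 7, which is L ⇒ W
n=9: the only move is to 8(W), a W ⇒ L
n=10: can move to 5, which is L ⇒ W
n=11: the only move is to 10(W), a W ⇒ L
n=12: can move to 11, which is L ⇒ W
n=13: the only move is to 12(W), a W ⇒ L
n=14: can move to 7, which is L ⇒ W
n=15: the only move is to 14(W), a W ⇒ L
n=16: can move to 15, which is L ⇒ W
n=17: the only move is to 16(W), a W ⇒ L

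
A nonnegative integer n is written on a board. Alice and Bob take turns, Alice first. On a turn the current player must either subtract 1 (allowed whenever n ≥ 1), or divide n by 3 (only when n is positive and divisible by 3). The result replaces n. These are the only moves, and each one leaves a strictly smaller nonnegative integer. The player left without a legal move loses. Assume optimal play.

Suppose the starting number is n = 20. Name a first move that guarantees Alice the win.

Label each position W (a win for the player to move) or L (a loss). A position with no legal move is L; any other position is W exactly when some move reaches an L, and L when every move reaches a W.
n=0: no move → L
n=1: W (go to 0, an L position)
n=2: L (sole option 1(W) is W)
n=3: W (go to 2, an L position)
n=4: L (sole option 3(W) is W)
n=5: W (go to 4, an L position)
n=6: W (go to 2, an L position)
n=7: L (sole option 6(W) is W)
n=8: W (go to 7, an L position)
n=9: L (options 3(W), 8(W) are all W)
n=10: W (go to 9, an L position)
n=11: L (sole option 10(W) is W)
n=12: W (go to 4, an L position)
n=13: L (sole option 12(W) is W)
n=14: W (go to 13, an L position)
n=15: L (options 5(W), 14(W) are all W)
n=16: W (go to 15, an L position)
n=17: L (sole option 16(W) is W)
n=18: W (go to 17, an L position)
n=19: L (sole option 18(W) is W)
n=20: W (go to 19, an L position)
From 20, the L positions reachable in one move are: 19.

Move to 19.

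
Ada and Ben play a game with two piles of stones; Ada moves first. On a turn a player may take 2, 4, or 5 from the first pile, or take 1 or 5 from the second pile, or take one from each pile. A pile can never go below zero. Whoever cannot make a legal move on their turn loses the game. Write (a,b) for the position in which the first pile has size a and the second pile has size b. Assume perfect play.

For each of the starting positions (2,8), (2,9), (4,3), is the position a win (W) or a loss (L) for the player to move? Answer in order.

Label each position W (a win for the player to move) or L (a loss). A position with no legal move is L; any other position is W exactly when some move reaches an L, and L when every move reaches a W.
No move ever increases a pile, so every position that can arise here has a ≤ 4 and b ≤ 9; it is enough to label the cells with 0 ≤ a ≤ 4 and 0 ≤ b ≤ 9.
Every move lowers a or b (never raises either), so fill the grid row by row in increasing a, and left to right within a row: each cell's successors are then already labelled.
      b=0  b=1  b=2  b=3  b=4  b=5  b=6  b=7  b=8  b=9
a=0:    L    W    L    W    L    W    L    W    L    W
a=1:    L    W    L    W    L    W    L    W    L    W
a=2:    W    W    W    W    W    W    W    W    W    W
a=3:    W    L    W    L    W    L    W    L    W    L
a=4:    W    L    W    L    W    L    W    L    W    L
Cells with no legal move (terminal, hence L): (0,0), (1,0).
The remaining L cells, each justified by listing all of its moves:
(0,2): only reaches (0,1)(W), which is W → L
(0,4): only reaches (0,3)(W), which is W → L
(0,6): only reaches (0,5)(W), (0,1)(W), all W → L
(0,8): only reaches (0,7)(W), (0,3)(W), all W → L
(1,2): only reaches (1,1)(W), (0,1)(W), all W → L
(1,4): only reaches (1,3)(W), (0,3)(W), all W → L
(1,6): only reaches (1,5)(W), (1,1)(W), (0,5)(W), all W → L
(1,8): only reaches (1,7)(W), (1,3)(W), (0,7)(W), all W → L
(3,1): only reaches (1,1)(W), (3,0)(W), (2,0)(W), all W → L
(3,3): only reaches (1,3)(W), (3,2)(W), (2,2)(W), all W → L
(3,5): only reaches (1,5)(W), (3,4)(W), (3,0)(W), (2,4)(W), all W → L
(3,7): only reaches (1,7)(W), (3,6)(W), (3,2)(W), (2,6)(W), all W → L
(3,9): only reaches (1,9)(W), (3,8)(W), (3,4)(W), (2,8)(W), all W → L
(4,1): only reaches (2,1)(W), (0,1)(W), (4,0)(W), (3,0)(W), all W → L
(4,3): only reaches (2,3)(W), (0,3)(W), (4,2)(W), (3,2)(W), all W → L
(4,5): only reaches (2,5)(W), (0,5)(W), (4,4)(W), (4,0)(W), (3,4)(W), all W → L
(4,7): only reaches (2,7)(W), (0,7)(W), (4,6)(W), (4,2)(W), (3,6)(W), all W → L
(4,9): only reaches (2,9)(W), (0,9)(W), (4,8)(W), (4,4)(W), (3,8)(W), all W → L
Every other cell has at least one move into one of the L cells above, so it is W.
(2,8): the move to (0,8) reaches an L cell, so W
(2,9): the move to (1,8) reaches an L cell, so W
(4,3): one of the L cells justified above, so L

(2,8): W, (2,9): W, (4,3): L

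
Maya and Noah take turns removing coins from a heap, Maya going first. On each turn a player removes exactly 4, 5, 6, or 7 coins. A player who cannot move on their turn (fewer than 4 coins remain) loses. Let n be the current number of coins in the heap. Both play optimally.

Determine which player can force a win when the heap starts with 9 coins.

Use the standard recursion: the mover loses at a terminal position; elsewhere, the mover wins exactly when some move hands the opponent an L position.
n=0: no move → L
n=1: no move → L
n=2: no move → L
n=3: no move → L
n=4: W (go to 0, an L position)
n=5: W (go to 1, an L position)
n=6: W (go to 2, an L position)
n=7: W (go to 3, an L position)
n=8: W (go to 3, an L position)
n=9: W (go to 3, an L position)
The starting position 9 is W: Maya should remove 6, leaving 3, handing over an L position.

Maya wins.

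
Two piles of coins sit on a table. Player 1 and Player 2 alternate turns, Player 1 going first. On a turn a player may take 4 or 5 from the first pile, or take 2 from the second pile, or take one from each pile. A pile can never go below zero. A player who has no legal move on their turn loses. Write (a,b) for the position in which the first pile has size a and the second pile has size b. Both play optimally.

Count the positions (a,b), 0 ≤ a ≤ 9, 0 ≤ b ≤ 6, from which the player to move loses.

Classify positions by backward induction: terminal positions (no move available) are L. From any other position, the mover wins iff some move reaches an L.
Every move lowers a or b (never raises either), so fill the grid row by row in increasing a, and left to right within a row: each cell's successors are then already labelled.
      b=0  b=1  b=2  b=3  b=4  b=5  b=6
a=0:    L    L    W    W    L    L    W
a=1:    L    W    W    L    L    W    W
a=2:    L    W    W    L    W    W    L
a=3:    L    W    W    L    W    W    L
a=4:    W    W    L    L    W    W    L
a=5:    W    W    L    W    W    W    L
a=6:    W    L    L    W    W    L    W
a=7:    W    L    W    W    L    L    W
a=8:    W    L    W    W    L    W    W
a=9:    L    L    W    W    L    W    W
Cells with no legal move (terminal, hence L): (0,0), (0,1), (1,0), (2,0), (3,0).
The remaining L cells, each justified by listing all of its moves:
(0,4): only reaches (0,2)(W), which is W → L
(0,5): only reaches (0,3)(W), which is W → L
(1,3): only reaches (1,1)(W), (0,2)(W), all W → L
(1,4): only reaches (1,2)(W), (0,3)(W), all W → L
(2,3): only reaches (2,1)(W), (1,2)(W), all W → L
(2,6): only reaches (2,4)(W), (1,5)(W), all W → L
(3,3): only reaches (3,1)(W), (2,2)(W), all W → L
(3,6): only reaches (3,4)(W), (2,5)(W), all W → L
(4,2): only reaches (0,2)(W), (4,0)(W), (3,1)(W), all W → L
(4,3): only reaches (0,3)(W), (4,1)(W), (3,2)(W), all W → L
(4,6): only reaches (0,6)(W), (4,4)(W), (3,5)(W), all W → L
(5,2): only reaches (1,2)(W), (0,2)(W), (5,0)(W), (4,1)(W), all W → L
(5,6): only reaches (1,6)(W), (0,6)(W), (5,4)(W), (4,5)(W), all W → L
(6,1): only reaches (2,1)(W), (1,1)(W), (5,0)(W), all W → L
(6,2): only reaches (2,2)(W), (1,2)(W), (6,0)(W), (5,1)(W), all W → L
(6,5): only reaches (2,5)(W), (1,5)(W), (6,3)(W), (5,4)(W), all W → L
(7,1): only reaches (3,1)(W), (2,1)(W), (6,0)(W), all W → L
(7,4): only reaches (3,4)(W), (2,4)(W), (7,2)(W), (6,3)(W), all W → L
(7,5): only reaches (3,5)(W), (2,5)(W), (7,3)(W), (6,4)(W), all W → L
(8,1): only reaches (4,1)(W), (3,1)(W), (7,0)(W), all W → L
(8,4): only reaches (4,4)(W), (3,4)(W), (8,2)(W), (7,3)(W), all W → L
(9,0): only reaches (5,0)(W), (4,0)(W), all W → L
(9,1): only reaches (5,1)(W), (4,1)(W), (8,0)(W), all W → L
(9,4): only reaches (5,4)(W), (4,4)(W), (9,2)(W), (8,3)(W), all W → L
Every other cell has at least one move into one of the L cells above, so it is W.
L cells per row: a=0: 4, a=1: 3, a=2: 3, a=3: 3, a=4: 3, a=5: 2, a=6: 3, a=7: 3, a=8: 2, a=9: 3; total 29.

29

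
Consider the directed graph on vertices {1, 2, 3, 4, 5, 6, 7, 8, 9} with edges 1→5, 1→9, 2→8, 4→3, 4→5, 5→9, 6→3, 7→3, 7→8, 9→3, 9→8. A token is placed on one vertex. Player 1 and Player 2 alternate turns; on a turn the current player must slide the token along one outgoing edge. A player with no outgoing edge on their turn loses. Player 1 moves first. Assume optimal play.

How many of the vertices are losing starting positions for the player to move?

Positions with no move are L. A position that does have a move is losing for the player to move precisely when every available move leads to a winning position for the opponent. Fill in the labels:
Every edge goes from a vertex to one that appears earlier in the order 8, 3, 9, 7, 2, 5, 1, 4, 6, so processing vertices in that order labels each vertex after all of its successors.
8: no outgoing edge → L
3: no outgoing edge → L
9: →3(L), so W
7: →3(L), so W
2: →8(L), so W
5: →9(W) only, which is W, so L
1: →5(L), so W
4: →5(L), so W
6: →3(L), so W
The L vertices are 3, 5, 8; that is 3 in all.

3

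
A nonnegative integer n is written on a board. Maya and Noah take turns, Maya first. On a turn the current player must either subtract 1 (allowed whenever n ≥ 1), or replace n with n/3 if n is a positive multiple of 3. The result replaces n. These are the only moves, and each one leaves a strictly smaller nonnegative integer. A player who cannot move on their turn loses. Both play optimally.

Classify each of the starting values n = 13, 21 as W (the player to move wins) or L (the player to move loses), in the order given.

Positions with no move are L. A position that does have a move is losing for the player to move precisely when every available move leads to a winning position for the opponent. Fill in the labels:
n=0: no move → L
n=1: reaches L-position 0 → W
n=2: only reaches 1(W), which is W → L
n=3: reaches L-position 2 → W
n=4: only reaches 3(W), which is W → L
n=5: reaches L-position 4 → W
n=6: reaches L-position 2 → W
n=7: only reaches 6(W), which is W → L
n=8: reaches L-position 7 → W
n=9: only reaches 3(W), 8(W), all W → L
n=10: reaches L-position 9 → W
n=11: only reaches 10(W), which is W → L
n=12: reaches L-position 4 → W
n=13: only reaches 12(W), which is W → L
n=14: reaches L-position 13 → W
n=15: only reaches 5(W), 14(W), all W → L
n=16: reaches L-position 15 → W
n=17: only reaches 16(W), which is W → L
n=18: reaches L-position 17 → W
n=19: only reaches 18(W), which is W → L
n=20: reaches L-position 19 → W
n=21: reaches L-position 7 → W

13: L, 21: W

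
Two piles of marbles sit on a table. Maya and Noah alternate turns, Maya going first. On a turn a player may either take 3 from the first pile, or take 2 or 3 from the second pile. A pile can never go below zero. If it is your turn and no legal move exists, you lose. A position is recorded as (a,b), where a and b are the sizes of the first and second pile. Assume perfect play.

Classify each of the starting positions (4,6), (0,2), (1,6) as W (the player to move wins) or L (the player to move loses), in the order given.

Build the W/L table. Terminal = L. A non-terminal position is W if it has a move to some L; otherwise it is L.
No move ever increases a pile, so every position that can arise here has a ≤ 4 and b ≤ 6; it is enough to label the cells with 0 ≤ a ≤ 4 and 0 ≤ b ≤ 6.
Every move lowers a or b (never raises either), so fill the grid row by row in increasing a, and left to right within a row: each cell's successors are then already labelled.
      b=0  b=1  b=2  b=3  b=4  b=5  b=6
a=0:    L    L    W    W    W    L    L
a=1:    L    L    W    W    W    L    L
a=2:    L    L    W    W    W    L    L
a=3:    W    W    L    L    W    W    W
a=4:    W    W    L    L    W    W    W
Cells with no legal move (terminal, hence L): (0,0), (0,1), (1,0), (1,1), (2,0), (2,1).
The remaining L cells, each justified by listing all of its moves:
(0,5): →(0,3)(W), (0,2)(W) — all W, so L
(0,6): →(0,4)(W), (0,3)(W) — all W, so L
(1,5): →(1,3)(W), (1,2)(W) — all W, so L
(1,6): →(1,4)(W), (1,3)(W) — all W, so L
(2,5): →(2,3)(W), (2,2)(W) — all W, so L
(2,6): →(2,4)(W), (2,3)(W) — all W, so L
(3,2): →(0,2)(W), (3,0)(W) — all W, so L
(3,3): →(0,3)(W), (3,1)(W), (3,0)(W) — all W, so L
(4,2): →(1,2)(W), (4,0)(W) — all W, so L
(4,3): →(1,3)(W), (4,1)(W), (4,0)(W) — all W, so L
Every other cell has at least one move into one of the L cells above, so it is W.
(4,6): the move to (1,6) reaches an L cell, so W
(0,2): the move to (0,0) reaches an L cell, so W
(1,6): one of the L cells justified above, so L

(4,6): W, (0,2): W, (1,6): L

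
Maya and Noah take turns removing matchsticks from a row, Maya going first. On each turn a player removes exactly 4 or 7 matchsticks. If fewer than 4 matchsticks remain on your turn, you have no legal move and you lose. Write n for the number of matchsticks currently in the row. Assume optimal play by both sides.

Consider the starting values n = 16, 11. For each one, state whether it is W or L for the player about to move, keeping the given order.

Work bottom-up. With no move the player to move loses. Otherwise the position is W if at least one move leads to an L position for the opponent, and L if every move leads to a W.
n=0: no move → L
n=1: no move → L
n=2: no move → L
n=3: no move → L
n=4: W (go to 0, an L position)
n=5: W (go to 1, an L position)
n=6: W (go to 2, an L position)
n=7: W (go to 3, an L position)
n=8: W (go to 1, an L position)
n=9: W (go to 2, an L position)
n=10: W (go to 3, an L position)
n=11: L (options 7(W), 4(W) are all W)
n=12: L (options 8(W), 5(W) are all W)
n=13: L (options 9(W), 6(W) are all W)
n=14: L (options 10(W), 7(W) are all W)
n=15: W (go to 11, an L position)
n=16: W (go to 12, an L position)

16: W, 11: L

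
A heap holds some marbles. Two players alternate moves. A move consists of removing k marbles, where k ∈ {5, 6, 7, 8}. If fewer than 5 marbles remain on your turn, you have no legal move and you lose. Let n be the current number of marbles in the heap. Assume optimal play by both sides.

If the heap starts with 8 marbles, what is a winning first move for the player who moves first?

Remove 5, leaving 3.

Positions with no move are L. A position that does have a move is losing for the player to move precisely when every available move leads to a winning position for the opponent. Fill in the labels:
n=0: no move → L
n=1: no move → L
n=2: no move → L
n=3: no move → L
n=4: no move → L
n=5: reaches L-position 0 → W
n=6: reaches L-position 1 → W
n=7: reaches L-position 2 → W
n=8: reaches L-position 3 → W
From 8, the L positions reachable in one move are: 3, 2, 1, 0. Any move reaching one of these is winning.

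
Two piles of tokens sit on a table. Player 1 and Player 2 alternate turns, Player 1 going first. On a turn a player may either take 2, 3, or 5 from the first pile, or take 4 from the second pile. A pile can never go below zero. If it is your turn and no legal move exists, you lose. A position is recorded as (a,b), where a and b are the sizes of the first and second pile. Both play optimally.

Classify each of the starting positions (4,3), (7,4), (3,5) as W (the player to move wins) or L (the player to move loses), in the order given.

Classify positions by backward induction: terminal positions (no move available) are L. From any other position, the mover wins iff some move reaches an L.
No move ever increases a pile, so every position that can arise here has a ≤ 7 and b ≤ 5; it is enough to label the cells with 0 ≤ a ≤ 7 and 0 ≤ b ≤ 5.
Every move lowers a or b (never raises either), so fill the grid row by row in increasing a, and left to right within a row: each cell's successors are then already labelled.
      b=0  b=1  b=2  b=3  b=4  b=5
a=0:    L    L    L    L    W    W
a=1:    L    L    L    L    W    W
a=2:    W    W    W    W    L    L
a=3:    W    W    W    W    L    L
a=4:    W    W    W    W    W    W
a=5:    W    W    W    W    W    W
a=6:    W    W    W    W    W    W
a=7:    L    L    L    L    W    W
Cells with no legal move (terminal, hence L): (0,0), (0,1), (0,2), (0,3), (1,0), (1,1), (1,2), (1,3).
The remaining L cells, each justified by listing all of its moves:
(2,4): →(0,4)(W), (2,0)(W) — all W, so L
(2,5): →(0,5)(W), (2,1)(W) — all W, so L
(3,4): →(1,4)(W), (0,4)(W), (3,0)(W) — all W, so L
(3,5): →(1,5)(W), (0,5)(W), (3,1)(W) — all W, so L
(7,0): →(5,0)(W), (4,0)(W), (2,0)(W) — all W, so L
(7,1): →(5,1)(W), (4,1)(W), (2,1)(W) — all W, so L
(7,2): →(5,2)(W), (4,2)(W), (2,2)(W) — all W, so L
(7,3): →(5,3)(W), (4,3)(W), (2,3)(W) — all W, so L
Every other cell has at least one move into one of the L cells above, so it is W.
(4,3): the move to (1,3) reaches an L cell, so W
(7,4): the move to (2,4) reaches an L cell, so W
(3,5): one of the L cells justified above, so L

(4,3): W, (7,4): W, (3,5): L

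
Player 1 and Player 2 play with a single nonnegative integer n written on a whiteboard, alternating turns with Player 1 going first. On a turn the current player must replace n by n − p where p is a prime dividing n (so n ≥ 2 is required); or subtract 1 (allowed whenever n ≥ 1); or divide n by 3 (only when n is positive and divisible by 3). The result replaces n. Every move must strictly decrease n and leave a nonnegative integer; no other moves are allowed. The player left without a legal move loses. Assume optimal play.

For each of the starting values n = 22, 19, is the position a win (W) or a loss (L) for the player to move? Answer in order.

22: L, 19: W

Use the standard recursion: the mover loses at a terminal position; elsewhere, the mover wins exactly when some move hands the opponent an L position.
n=0: no move → L
n=1: can move to 0, which is L ⇒ W
n=2: can move to 0, which is L ⇒ W
n=3: can move to 0, which is L ⇒ W
n=4: moves to 2(W), 3(W); every one is W ⇒ L
n=5: can move to 0, which is L ⇒ W
n=6: can move to 4, which is L ⇒ W
n=7: can move to 0, which is L ⇒ W
n=8: moves to 6(W), 7(W); every one is W ⇒ L
n=9: can move to 8, which is L ⇒ W
n=10: can move to 8, which is L ⇒ W
n=11: can move to 0, which is L ⇒ W
n=12: can move to 4, which is L ⇒ W
n=13: can move to 0, which is L ⇒ W
n=14: moves to 7(W), 12(W), 13(W); every one is W ⇒ L
n=15: can move to 14, which is L ⇒ W
n=16: can move to 14, which is L ⇒ W
n=17: can move to 0, which is L ⇒ W
n=18: moves to 6(W), 15(W), 16(W), 17(W); every one is W ⇒ L
n=19: can move to 0, which is L ⇒ W
n=20: can move to 18, which is L ⇒ W
n=21: can move to 14, which is L ⇒ W
n=22: moves to 11(W), 20(W), 21(W); every one is W ⇒ L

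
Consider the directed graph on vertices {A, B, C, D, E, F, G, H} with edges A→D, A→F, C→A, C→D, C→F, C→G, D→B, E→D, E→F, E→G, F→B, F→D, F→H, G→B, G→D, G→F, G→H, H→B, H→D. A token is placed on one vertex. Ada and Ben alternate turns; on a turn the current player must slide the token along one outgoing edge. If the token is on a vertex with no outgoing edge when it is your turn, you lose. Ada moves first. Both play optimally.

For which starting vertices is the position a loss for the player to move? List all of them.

Compute win/loss labels from the base case upward. A position with no move is L. Any other position is W if it can reach an L in one move, else L.
Every edge goes from a vertex to one that appears earlier in the order B, D, H, F, A, G, C, E, so processing vertices in that order labels each vertex after all of its successors.
B: no outgoing edge → L
D: can move to B, which is L ⇒ W
H: can move to B, which is L ⇒ W
F: can move to B, which is L ⇒ W
A: moves to F(W), D(W); every one is W ⇒ L
G: can move to B, which is L ⇒ W
C: can move to A, which is L ⇒ W
E: moves to G(W), F(W), D(W); every one is W ⇒ L
Reading off the rows marked L gives the requested list; there are 3 such vertices.

A, B, E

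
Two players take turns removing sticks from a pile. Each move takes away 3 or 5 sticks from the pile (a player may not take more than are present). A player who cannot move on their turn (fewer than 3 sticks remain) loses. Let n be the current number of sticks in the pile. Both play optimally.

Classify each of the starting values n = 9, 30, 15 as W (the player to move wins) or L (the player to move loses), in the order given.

Compute win/loss labels from the base case upward. A position with no move is L. Any other position is W if it can reach an L in one move, else L.
n=0: no move → L
n=1: no move → L
n=2: no move → L
n=3: →0(L), so W
n=4: →1(L), so W
n=5: →2(L), so W
n=6: →1(L), so W
n=7: →2(L), so W
n=8: →5(W), 3(W) — all W, so L
n=9: →6(W), 4(W) — all W, so L
n=10: →7(W), 5(W) — all W, so L
n=11: →8(L), so W
n=12: →9(L), so W
n=13: →10(L), so W
n=14: →9(L), so W
n=15: →10(L), so W
n=16: →13(W), 11(W) — all W, so L
n=17: →14(W), 12(W) — all W, so L
n=18: →15(W), 13(W) — all W, so L
n=19: →16(L), so W
n=20: →17(L), so W
n=21: →18(L), so W
n=22: →17(L), so W
n=23: →18(L), so W
n=24: →21(W), 19(W) — all W, so L
n=25: →22(W), 20(W) — all W, so L
n=26: →23(W), 21(W) — all W, so L
n=27: →24(L), so W
n=28: →25(L), so W
n=29: →26(L), so W
n=30: →25(L), so W

9: L, 30: W, 15: W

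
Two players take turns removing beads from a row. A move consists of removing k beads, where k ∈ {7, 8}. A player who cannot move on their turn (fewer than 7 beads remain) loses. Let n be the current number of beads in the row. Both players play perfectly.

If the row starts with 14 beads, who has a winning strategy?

The first player wins.

Work bottom-up. With no move the player to move loses. Otherwise the position is W if at least one move leads to an L position for the opponent, and L if every move leads to a W.
n=0: no move → L
n=1: no move → L
n=2: no move → L
n=3: no move → L
n=4: no move → L
n=5: no move → L
n=6: no move → L
n=7: →0(L), so W
n=8: →1(L), so W
n=9: →2(L), so W
n=10: →3(L), so W
n=11: →4(L), so W
n=12: →5(L), so W
n=13: →6(L), so W
n=14: →6(L), so W
From 14 the player to move can remove 8, leaving 6, reaching an L position.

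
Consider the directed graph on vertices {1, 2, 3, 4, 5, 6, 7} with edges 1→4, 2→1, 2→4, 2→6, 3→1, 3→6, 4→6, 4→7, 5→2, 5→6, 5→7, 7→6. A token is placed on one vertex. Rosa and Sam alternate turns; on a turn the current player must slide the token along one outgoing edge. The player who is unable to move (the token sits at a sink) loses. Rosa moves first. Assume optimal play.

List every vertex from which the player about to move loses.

1, 6

Use the standard recursion: the mover loses at a terminal position; elsewhere, the mover wins exactly when some move hands the opponent an L position.
Every edge goes from a vertex to one that appears earlier in the order 6, 7, 4, 1, 3, 2, 5, so processing vertices in that order labels each vertex after all of its successors.
6: no outgoing edge → L
7: reaches L-position 6 → W
4: reaches L-position 6 → W
1: only reaches 4(W), which is W → L
3: reaches L-position 1 → W
2: reaches L-position 1 → W
5: reaches L-position 6 → W
Reading off the rows marked L gives the requested list; there are 2 such vertices.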